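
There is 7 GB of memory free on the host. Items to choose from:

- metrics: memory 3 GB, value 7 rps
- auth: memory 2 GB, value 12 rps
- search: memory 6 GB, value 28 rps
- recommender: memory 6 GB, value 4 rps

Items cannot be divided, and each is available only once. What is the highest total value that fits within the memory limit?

28 rps

Check high-value combinations within 7 GB:
- search: memory 6, value 28
- metrics+auth: memory 3+2=5, value 7+12=19
- auth: memory 2, value 12
- metrics: memory 3, value 7
- recommender: memory 6, value 4
Best: 28 rps.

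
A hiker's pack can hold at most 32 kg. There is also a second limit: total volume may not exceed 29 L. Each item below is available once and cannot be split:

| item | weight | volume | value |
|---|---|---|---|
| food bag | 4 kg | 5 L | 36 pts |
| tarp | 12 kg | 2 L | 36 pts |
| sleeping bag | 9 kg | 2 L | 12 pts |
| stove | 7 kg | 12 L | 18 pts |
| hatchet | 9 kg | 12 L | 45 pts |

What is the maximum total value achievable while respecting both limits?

Feasible sets respecting both limits:
- food bag+tarp+hatchet: weight 25, volume 19, value 117
- food bag+tarp+sleeping bag+stove: weight 32, volume 21, value 102
- food bag+stove+hatchet: weight 20, volume 29, value 99
- tarp+stove+hatchet: weight 28, volume 26, value 99
Best: 117 pts.

117 pts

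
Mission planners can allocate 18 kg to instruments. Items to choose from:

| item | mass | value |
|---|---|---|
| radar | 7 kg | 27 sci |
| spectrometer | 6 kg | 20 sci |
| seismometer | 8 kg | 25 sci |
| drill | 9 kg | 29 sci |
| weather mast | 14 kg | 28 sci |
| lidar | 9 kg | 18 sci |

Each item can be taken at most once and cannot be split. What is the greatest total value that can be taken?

This is a 0/1 knapsack; check combinations near the capacity.
- radar+drill: mass 7+9=16, value 27+29=56
- seismometer+drill: mass 8+9=17, value 25+29=54
- radar+seismometer: mass 7+8=15, value 27+25=52
- spectrometer+drill: mass 6+9=15, value 20+29=49
Best: 56 sci.

56 sci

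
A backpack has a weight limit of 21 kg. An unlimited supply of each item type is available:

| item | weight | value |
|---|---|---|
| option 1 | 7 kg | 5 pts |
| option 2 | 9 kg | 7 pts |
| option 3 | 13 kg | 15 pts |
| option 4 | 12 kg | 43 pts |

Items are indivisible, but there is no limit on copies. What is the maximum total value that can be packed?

50 pts

Best value-per-unit is option 4 at 43/12; filling with it alone gives 1×43 = 43.
Optimal mix: 1×option 2 + 1×option 4 → weight 21, value 50.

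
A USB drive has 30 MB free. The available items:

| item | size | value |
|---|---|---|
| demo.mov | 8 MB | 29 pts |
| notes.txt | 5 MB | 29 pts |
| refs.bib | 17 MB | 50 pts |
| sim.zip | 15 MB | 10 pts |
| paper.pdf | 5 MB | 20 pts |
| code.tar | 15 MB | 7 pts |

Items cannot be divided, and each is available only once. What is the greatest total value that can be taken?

108 pts

Check high-value combinations within 30 MB:
- demo.mov+notes.txt+refs.bib: size 8+5+17=30, value 29+29+50=108
- notes.txt+refs.bib+paper.pdf: size 5+17+5=27, value 29+50+20=99
- demo.mov+refs.bib+paper.pdf: size 8+17+5=30, value 29+50+20=99
- notes.txt+refs.bib: size 5+17=22, value 29+50=79
- demo.mov+refs.bib: size 8+17=25, value 29+50=79
Best: 108 pts.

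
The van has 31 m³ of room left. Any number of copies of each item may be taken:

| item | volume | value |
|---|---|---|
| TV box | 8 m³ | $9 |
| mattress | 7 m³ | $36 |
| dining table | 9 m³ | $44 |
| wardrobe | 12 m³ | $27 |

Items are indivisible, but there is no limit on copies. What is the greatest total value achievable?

$152

Best value-per-unit is mattress at 36/7; filling with it alone gives 4×36 = 144.
Optimal mix: 3×mattress + 1×dining table → volume 30, value 152.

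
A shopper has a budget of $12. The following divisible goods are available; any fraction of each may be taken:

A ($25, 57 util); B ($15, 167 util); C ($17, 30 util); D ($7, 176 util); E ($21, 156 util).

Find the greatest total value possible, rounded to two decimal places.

Take in order of value per unit:
- D (176/7 per unit): all 7 → value 176, running total 176.00
- B (167/15 per unit): 5 of 15 → value 5×167/15 = 55.6667, running total 231.67
Total 231.67.

231.67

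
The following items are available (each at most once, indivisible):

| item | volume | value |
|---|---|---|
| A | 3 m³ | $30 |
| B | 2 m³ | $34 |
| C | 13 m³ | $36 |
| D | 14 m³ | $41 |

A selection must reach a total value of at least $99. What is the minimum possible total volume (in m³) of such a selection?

Subsets with value ≥ 99, sorted by total volume:
- A+B+C: volume 18, value 100
- A+B+D: volume 19, value 105
- B+C+D: volume 29, value 111
- A+C+D: volume 30, value 107
Minimum volume: 18 m³.

18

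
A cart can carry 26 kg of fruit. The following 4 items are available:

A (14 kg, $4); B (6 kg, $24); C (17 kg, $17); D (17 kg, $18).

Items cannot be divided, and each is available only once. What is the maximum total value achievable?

$42

This is a 0/1 knapsack; check combinations near the capacity.
- B+D: weight 6+17=23, value 24+18=42
- B+C: weight 6+17=23, value 24+17=41
- A+B: weight 14+6=20, value 4+24=28
- B: weight 6, value 24
- D: weight 17, value 18
Best: $42.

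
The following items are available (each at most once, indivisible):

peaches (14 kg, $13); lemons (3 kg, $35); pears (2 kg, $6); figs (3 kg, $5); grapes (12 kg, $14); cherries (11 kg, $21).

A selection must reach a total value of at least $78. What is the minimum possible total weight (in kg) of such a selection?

Subsets with value ≥ 78, sorted by total weight:
- lemons+pears+figs+grapes+cherries: weight 31, value 81
- peaches+lemons+pears+figs+cherries: weight 33, value 80
- peaches+lemons+grapes+cherries: weight 40, value 83
Minimum weight: 31 kg.

31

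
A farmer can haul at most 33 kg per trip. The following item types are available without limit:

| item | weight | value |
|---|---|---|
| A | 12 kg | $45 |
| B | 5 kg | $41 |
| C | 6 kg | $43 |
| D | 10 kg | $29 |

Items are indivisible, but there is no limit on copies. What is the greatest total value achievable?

Best value-per-unit is B at 41/5; filling with it alone gives 6×41 = 246.
Optimal mix: 3×B + 3×C → weight 33, value 252.

$252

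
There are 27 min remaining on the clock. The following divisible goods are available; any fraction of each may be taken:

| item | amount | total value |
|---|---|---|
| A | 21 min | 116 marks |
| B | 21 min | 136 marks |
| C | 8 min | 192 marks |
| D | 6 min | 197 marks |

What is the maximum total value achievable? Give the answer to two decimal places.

Take in order of value per unit:
- D (197/6 per unit): all 6 → value 197, running total 197.00
- C (192/8 per unit): all 8 → value 192, running total 389.00
- B (136/21 per unit): 13 of 21 → value 13×136/21 = 84.1905, running total 473.19
Total 473.19.

473.19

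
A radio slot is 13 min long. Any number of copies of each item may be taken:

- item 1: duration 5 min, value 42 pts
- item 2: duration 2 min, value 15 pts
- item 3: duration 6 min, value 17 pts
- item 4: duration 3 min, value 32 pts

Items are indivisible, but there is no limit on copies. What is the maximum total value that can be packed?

128 pts

Best value-per-unit is item 4 at 32/3, and filling with it alone uses duration 4×3=12. No mix of the others beats 4×32 = 128.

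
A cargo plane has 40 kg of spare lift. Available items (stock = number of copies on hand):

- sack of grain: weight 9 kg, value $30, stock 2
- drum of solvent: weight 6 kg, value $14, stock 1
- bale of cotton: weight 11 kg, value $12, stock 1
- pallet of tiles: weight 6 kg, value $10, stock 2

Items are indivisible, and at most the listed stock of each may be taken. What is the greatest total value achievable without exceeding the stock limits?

$94

Top feasible selections:
- 2×sack of grain + 1×drum of solvent + 2×pallet of tiles: weight 36, value 94
- 2×sack of grain + 1×drum of solvent + 1×bale of cotton: weight 35, value 86
Best: $94.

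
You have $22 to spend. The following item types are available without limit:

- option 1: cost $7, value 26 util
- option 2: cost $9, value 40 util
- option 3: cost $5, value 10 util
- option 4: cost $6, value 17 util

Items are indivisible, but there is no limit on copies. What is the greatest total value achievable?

Best value-per-unit is option 2 at 40/9; filling with it alone gives 2×40 = 80.
Optimal mix: 1×option 1 + 1×option 2 + 1×option 4 → cost 22, value 83.

83 util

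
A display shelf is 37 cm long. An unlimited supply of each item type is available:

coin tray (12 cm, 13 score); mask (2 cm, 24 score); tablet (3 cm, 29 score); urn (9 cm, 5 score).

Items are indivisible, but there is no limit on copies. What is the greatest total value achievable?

Best value-per-unit is mask at 24/2; filling with it alone gives 18×24 = 432.
Optimal mix: 17×mask + 1×tablet → length 37, value 437.

437 score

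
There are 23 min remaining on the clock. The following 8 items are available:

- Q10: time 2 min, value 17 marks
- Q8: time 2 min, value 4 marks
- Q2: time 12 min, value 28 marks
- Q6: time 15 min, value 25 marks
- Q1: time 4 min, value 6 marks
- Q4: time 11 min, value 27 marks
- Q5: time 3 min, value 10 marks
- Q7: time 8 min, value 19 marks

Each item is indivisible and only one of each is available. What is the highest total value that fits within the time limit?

Check high-value combinations within 23 min:
- Q10+Q8+Q4+Q7: time 2+2+11+8=23, value 17+4+27+19=67
- Q10+Q8+Q2+Q1+Q5: time 2+2+12+4+3=23, value 17+4+28+6+10=65
- Q10+Q8+Q1+Q4+Q5: time 2+2+4+11+3=22, value 17+4+6+27+10=64
- Q10+Q2+Q7: time 2+12+8=22, value 17+28+19=64
Best: 67 marks.

67 marks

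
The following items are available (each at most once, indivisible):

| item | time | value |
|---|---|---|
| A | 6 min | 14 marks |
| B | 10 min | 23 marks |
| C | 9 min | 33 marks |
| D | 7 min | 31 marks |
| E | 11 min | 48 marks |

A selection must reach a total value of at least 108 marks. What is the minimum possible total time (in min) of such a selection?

27

Subsets with value ≥ 108, sorted by total time:
- C+D+E: time 27, value 112
- A+C+D+E: time 33, value 126
Minimum time: 27 min.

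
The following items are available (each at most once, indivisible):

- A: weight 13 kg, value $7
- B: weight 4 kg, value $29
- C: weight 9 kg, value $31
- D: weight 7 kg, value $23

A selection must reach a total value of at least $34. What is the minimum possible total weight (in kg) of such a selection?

Subsets with value ≥ 34, sorted by total weight:
- B+D: weight 11, value 52
- B+C: weight 13, value 60
- C+D: weight 16, value 54
Minimum weight: 11 kg.

11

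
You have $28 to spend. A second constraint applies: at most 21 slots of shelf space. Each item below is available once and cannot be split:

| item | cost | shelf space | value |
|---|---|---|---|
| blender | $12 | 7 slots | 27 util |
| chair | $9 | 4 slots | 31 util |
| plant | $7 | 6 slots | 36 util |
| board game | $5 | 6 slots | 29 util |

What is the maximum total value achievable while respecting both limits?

96 util

Feasible sets respecting both limits:
- chair+plant+board game: cost 21, shelf space 16, value 96
- blender+chair+plant: cost 28, shelf space 17, value 94
- blender+plant+board game: cost 24, shelf space 19, value 92
- blender+chair+board game: cost 26, shelf space 17, value 87
Best: 96 util.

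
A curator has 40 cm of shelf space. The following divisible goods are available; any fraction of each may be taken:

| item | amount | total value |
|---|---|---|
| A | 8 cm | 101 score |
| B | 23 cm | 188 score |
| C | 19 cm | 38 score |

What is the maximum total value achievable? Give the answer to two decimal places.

307.00

Take in order of value per unit:
- A (101/8 per unit): all 8 → value 101, running total 101.00
- B (188/23 per unit): all 23 → value 188, running total 289.00
- C (38/19 per unit): 9 of 19 → value 9×38/19 = 18.0000, running total 307.00
Total 307.00.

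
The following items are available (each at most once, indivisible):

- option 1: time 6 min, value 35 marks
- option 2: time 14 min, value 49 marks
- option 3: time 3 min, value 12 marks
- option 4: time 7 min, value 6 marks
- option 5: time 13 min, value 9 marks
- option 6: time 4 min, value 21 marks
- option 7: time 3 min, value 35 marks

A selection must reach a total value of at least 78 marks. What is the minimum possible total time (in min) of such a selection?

Subsets with value ≥ 78, sorted by total time:
- option 1+option 3+option 7: time 12, value 82
- option 1+option 6+option 7: time 13, value 91
- option 1+option 3+option 6+option 7: time 16, value 103
- option 2+option 7: time 17, value 84
Minimum time: 12 min.

12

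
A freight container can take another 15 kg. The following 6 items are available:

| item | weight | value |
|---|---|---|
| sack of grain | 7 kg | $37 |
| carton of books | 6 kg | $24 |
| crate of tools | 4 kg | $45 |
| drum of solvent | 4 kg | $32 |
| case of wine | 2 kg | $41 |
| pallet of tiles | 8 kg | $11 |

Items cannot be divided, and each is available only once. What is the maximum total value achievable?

This is a 0/1 knapsack; check combinations near the capacity.
- sack of grain+crate of tools+case of wine: weight 7+4+2=13, value 37+45+41=123
- crate of tools+drum of solvent+case of wine: weight 4+4+2=10, value 45+32+41=118
- sack of grain+crate of tools+drum of solvent: weight 7+4+4=15, value 37+45+32=114
- carton of books+crate of tools+case of wine: weight 6+4+2=12, value 24+45+41=110
- sack of grain+drum of solvent+case of wine: weight 7+4+2=13, value 37+32+41=110
Best: $123.

$123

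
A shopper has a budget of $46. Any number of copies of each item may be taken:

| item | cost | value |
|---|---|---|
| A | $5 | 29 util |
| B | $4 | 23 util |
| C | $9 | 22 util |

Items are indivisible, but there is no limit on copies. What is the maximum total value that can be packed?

266 util

Best value-per-unit is A at 29/5; filling with it alone gives 9×29 = 261.
Optimal mix: 6×A + 4×B → cost 46, value 266.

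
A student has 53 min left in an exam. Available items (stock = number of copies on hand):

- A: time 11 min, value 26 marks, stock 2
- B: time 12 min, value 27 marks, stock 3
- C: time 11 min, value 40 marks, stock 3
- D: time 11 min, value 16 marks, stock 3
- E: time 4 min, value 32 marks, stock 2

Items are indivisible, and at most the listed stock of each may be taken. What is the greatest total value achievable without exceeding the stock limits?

Top feasible selections:
- 1×B + 3×C + 2×E: time 53, value 211
- 1×A + 3×C + 2×E: time 52, value 210
- 3×C + 1×D + 2×E: time 52, value 200
- 1×A + 1×B + 2×C + 2×E: time 53, value 197
Best: 211 marks.

211 marks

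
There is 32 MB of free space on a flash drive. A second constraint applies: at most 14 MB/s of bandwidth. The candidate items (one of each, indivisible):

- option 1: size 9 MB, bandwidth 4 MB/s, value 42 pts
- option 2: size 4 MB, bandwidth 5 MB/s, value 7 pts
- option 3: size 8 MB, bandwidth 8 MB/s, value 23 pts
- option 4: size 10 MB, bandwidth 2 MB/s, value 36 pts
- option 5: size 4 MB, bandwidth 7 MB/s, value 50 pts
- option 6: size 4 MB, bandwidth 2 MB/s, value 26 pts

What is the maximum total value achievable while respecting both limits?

128 pts

Feasible sets respecting both limits:
- option 1+option 4+option 5: size 23, bandwidth 13, value 128
- option 1+option 5+option 6: size 17, bandwidth 13, value 118
- option 4+option 5+option 6: size 18, bandwidth 11, value 112
Best: 128 pts.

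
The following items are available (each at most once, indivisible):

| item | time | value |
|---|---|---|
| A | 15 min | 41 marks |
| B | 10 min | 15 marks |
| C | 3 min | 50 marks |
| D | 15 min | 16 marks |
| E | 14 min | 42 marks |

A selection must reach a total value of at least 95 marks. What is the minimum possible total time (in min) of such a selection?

Subsets with value ≥ 95, sorted by total time:
- B+C+E: time 27, value 107
- A+B+C: time 28, value 106
- A+C+E: time 32, value 133
Minimum time: 27 min.

27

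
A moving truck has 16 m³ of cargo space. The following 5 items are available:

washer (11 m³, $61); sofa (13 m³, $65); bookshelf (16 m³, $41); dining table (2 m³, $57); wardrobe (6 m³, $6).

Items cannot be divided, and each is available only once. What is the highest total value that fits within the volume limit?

$122

Check high-value combinations within 16 m³:
- sofa+dining table: volume 13+2=15, value 65+57=122
- washer+dining table: volume 11+2=13, value 61+57=118
- sofa: volume 13, value 65
- dining table+wardrobe: volume 2+6=8, value 57+6=63
Best: $122.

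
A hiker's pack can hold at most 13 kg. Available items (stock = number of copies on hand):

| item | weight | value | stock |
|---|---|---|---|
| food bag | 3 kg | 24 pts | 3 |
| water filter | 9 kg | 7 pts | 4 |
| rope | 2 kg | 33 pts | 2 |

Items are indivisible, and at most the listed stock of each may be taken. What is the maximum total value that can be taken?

Top feasible selections:
- 3×food bag + 2×rope: weight 13, value 138
- 2×food bag + 2×rope: weight 10, value 114
- 3×food bag + 1×rope: weight 11, value 105
- 1×food bag + 2×rope: weight 7, value 90
Best: 138 pts.

138 pts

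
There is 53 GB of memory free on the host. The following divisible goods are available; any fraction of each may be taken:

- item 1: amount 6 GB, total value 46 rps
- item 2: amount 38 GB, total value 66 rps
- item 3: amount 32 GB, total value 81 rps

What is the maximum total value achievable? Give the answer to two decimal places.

153.05

Take in order of value per unit:
- item 1 (46/6 per unit): all 6 → value 46, running total 46.00
- item 3 (81/32 per unit): all 32 → value 81, running total 127.00
- item 2 (66/38 per unit): 15 of 38 → value 15×66/38 = 26.0526, running total 153.05
Total 153.05.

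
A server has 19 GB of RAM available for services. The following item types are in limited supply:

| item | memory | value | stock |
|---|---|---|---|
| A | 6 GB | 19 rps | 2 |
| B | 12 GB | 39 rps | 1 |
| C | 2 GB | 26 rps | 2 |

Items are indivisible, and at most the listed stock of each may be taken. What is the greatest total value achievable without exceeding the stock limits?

Top feasible selections:
- 1×B + 2×C: memory 16, value 91
- 2×A + 2×C: memory 16, value 90
- 1×A + 2×C: memory 10, value 71
Best: 91 rps.

91 rps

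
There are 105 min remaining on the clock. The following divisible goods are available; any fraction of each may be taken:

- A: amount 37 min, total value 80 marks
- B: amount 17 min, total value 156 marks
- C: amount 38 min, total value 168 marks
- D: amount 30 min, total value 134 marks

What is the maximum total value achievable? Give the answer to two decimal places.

501.24

Take in order of value per unit:
- B (156/17 per unit): all 17 → value 156, running total 156.00
- D (134/30 per unit): all 30 → value 134, running total 290.00
- C (168/38 per unit): all 38 → value 168, running total 458.00
- A (80/37 per unit): 20 of 37 → value 20×80/37 = 43.2432, running total 501.24
Total 501.24.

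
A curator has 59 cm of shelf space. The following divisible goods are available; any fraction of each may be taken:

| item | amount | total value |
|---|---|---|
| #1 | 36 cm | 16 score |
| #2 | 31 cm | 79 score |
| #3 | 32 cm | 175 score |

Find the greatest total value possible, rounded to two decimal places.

243.81

Take in order of value per unit:
- #3 (175/32 per unit): all 32 → value 175, running total 175.00
- #2 (79/31 per unit): 27 of 31 → value 27×79/31 = 68.8065, running total 243.81
Total 243.81.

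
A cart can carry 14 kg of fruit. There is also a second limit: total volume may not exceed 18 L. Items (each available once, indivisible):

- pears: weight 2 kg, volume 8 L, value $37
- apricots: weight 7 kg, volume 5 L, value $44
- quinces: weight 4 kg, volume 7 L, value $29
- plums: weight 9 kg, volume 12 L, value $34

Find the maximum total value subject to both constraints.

$81

Feasible sets respecting both limits:
- pears+apricots: weight 9, volume 13, value 81
- apricots+quinces: weight 11, volume 12, value 73
- pears+quinces: weight 6, volume 15, value 66
- apricots: weight 7, volume 5, value 44
Best: $81.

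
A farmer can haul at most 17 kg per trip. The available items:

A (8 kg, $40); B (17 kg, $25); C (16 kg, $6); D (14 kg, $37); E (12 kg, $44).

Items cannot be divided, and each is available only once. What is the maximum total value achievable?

$44

Check high-value combinations within 17 kg:
- E: weight 12, value 44
- A: weight 8, value 40
- D: weight 14, value 37
- B: weight 17, value 25
- C: weight 16, value 6
Best: $44.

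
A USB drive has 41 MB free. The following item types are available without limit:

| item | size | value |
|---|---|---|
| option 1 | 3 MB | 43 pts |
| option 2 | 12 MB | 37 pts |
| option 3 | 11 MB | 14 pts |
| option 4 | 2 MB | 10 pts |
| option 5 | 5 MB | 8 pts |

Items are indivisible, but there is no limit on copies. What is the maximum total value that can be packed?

569 pts

Best value-per-unit is option 1 at 43/3; filling with it alone gives 13×43 = 559.
Optimal mix: 13×option 1 + 1×option 4 → size 41, value 569.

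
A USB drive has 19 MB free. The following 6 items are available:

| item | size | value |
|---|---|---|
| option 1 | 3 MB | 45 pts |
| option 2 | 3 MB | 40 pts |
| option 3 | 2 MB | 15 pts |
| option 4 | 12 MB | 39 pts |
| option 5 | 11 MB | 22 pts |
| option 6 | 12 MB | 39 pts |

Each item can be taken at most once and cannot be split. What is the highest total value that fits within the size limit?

Check high-value combinations within 19 MB:
- option 1+option 2+option 4: size 3+3+12=18, value 45+40+39=124
- option 1+option 2+option 6: size 3+3+12=18, value 45+40+39=124
- option 1+option 2+option 3+option 5: size 3+3+2+11=19, value 45+40+15+22=122
Best: 124 pts.

124 pts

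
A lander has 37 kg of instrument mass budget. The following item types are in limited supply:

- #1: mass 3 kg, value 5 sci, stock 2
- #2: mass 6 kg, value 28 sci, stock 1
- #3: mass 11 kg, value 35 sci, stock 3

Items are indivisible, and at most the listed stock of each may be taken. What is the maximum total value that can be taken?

Best selections within mass 37 and stock limits:
- 1×#1 + 3×#3: mass 36, value 110
- 2×#1 + 1×#2 + 2×#3: mass 34, value 108
- 3×#3: mass 33, value 105
- 1×#1 + 1×#2 + 2×#3: mass 31, value 103
Best: 110 sci.

110 sci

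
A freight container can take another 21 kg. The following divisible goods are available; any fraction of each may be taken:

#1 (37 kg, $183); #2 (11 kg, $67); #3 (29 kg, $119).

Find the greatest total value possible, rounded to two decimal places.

116.46

Take in order of value per unit:
- #2 (67/11 per unit): all 11 → value 67, running total 67.00
- #1 (183/37 per unit): 10 of 37 → value 10×183/37 = 49.4595, running total 116.46
Total 116.46.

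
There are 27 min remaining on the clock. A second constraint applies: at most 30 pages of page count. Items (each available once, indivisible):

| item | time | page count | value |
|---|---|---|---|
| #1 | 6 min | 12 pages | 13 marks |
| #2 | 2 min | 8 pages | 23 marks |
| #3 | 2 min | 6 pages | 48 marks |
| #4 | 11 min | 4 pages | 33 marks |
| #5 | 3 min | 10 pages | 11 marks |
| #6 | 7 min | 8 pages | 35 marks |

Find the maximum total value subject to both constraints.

Feasible sets respecting both limits:
- #2+#3+#4+#6: time 22, page count 26, value 139
- #1+#3+#4+#6: time 26, page count 30, value 129
- #3+#4+#5+#6: time 23, page count 28, value 127
Best: 139 marks.

139 marks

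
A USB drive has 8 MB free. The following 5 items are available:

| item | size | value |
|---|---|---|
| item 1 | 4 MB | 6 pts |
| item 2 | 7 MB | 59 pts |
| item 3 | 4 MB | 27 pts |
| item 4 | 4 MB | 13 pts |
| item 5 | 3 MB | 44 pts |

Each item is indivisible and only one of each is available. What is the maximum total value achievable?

71 pts

Check high-value combinations within 8 MB:
- item 3+item 5: size 4+3=7, value 27+44=71
- item 2: size 7, value 59
- item 4+item 5: size 4+3=7, value 13+44=57
- item 1+item 5: size 4+3=7, value 6+44=50
Best: 71 pts.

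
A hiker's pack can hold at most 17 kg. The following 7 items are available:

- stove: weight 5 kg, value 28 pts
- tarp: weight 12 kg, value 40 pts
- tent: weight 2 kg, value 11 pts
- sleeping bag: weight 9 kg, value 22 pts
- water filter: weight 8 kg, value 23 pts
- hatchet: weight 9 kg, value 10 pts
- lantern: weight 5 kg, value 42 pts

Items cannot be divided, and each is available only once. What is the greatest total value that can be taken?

Check high-value combinations within 17 kg:
- tarp+lantern: weight 12+5=17, value 40+42=82
- stove+tent+lantern: weight 5+2+5=12, value 28+11+42=81
- tent+water filter+lantern: weight 2+8+5=15, value 11+23+42=76
Best: 82 pts.

82 pts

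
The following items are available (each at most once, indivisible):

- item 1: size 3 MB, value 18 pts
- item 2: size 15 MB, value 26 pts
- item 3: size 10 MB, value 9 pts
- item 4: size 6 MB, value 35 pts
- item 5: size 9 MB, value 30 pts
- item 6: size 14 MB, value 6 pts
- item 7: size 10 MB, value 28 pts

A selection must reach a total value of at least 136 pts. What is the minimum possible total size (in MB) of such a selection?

Subsets with value ≥ 136, sorted by total size:
- item 1+item 2+item 4+item 5+item 7: size 43, value 137
- item 1+item 2+item 3+item 4+item 5+item 7: size 53, value 146
- item 1+item 2+item 4+item 5+item 6+item 7: size 57, value 143
- item 1+item 2+item 3+item 4+item 5+item 6+item 7: size 67, value 152
Minimum size: 43 MB.

43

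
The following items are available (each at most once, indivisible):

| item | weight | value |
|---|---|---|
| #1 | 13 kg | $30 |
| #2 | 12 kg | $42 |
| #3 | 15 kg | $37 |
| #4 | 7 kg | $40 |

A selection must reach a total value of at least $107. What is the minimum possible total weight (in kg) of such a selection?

32

Subsets with value ≥ 107, sorted by total weight:
- #1+#2+#4: weight 32, value 112
- #2+#3+#4: weight 34, value 119
- #1+#3+#4: weight 35, value 107
- #1+#2+#3: weight 40, value 109
Minimum weight: 32 kg.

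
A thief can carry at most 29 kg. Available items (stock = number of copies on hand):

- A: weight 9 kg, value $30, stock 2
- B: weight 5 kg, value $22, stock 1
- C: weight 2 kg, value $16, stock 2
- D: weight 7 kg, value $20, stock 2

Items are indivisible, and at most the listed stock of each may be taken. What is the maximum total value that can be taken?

$114

Best selections within weight 29 and stock limits:
- 2×A + 1×B + 2×C: weight 27, value 114
- 2×A + 2×C + 1×D: weight 29, value 112
- 1×A + 1×B + 2×C + 1×D: weight 25, value 104
- 1×A + 2×C + 2×D: weight 27, value 102
Best: $114.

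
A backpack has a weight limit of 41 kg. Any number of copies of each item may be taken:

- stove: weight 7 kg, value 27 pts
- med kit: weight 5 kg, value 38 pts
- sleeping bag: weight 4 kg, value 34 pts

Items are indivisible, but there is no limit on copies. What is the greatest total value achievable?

344 pts

Best value-per-unit is sleeping bag at 34/4; filling with it alone gives 10×34 = 340.
Optimal mix: 1×med kit + 9×sleeping bag → weight 41, value 344.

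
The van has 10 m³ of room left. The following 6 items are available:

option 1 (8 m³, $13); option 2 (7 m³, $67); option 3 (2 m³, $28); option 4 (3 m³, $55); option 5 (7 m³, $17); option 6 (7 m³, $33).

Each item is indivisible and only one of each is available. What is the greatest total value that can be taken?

$122

Check high-value combinations within 10 m³:
- option 2+option 4: volume 7+3=10, value 67+55=122
- option 2+option 3: volume 7+2=9, value 67+28=95
- option 4+option 6: volume 3+7=10, value 55+33=88
- option 3+option 4: volume 2+3=5, value 28+55=83
Best: $122.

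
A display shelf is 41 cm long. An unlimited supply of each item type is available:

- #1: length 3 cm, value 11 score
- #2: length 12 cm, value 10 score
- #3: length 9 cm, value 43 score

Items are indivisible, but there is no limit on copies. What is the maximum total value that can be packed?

Best value-per-unit is #3 at 43/9; filling with it alone gives 4×43 = 172.
Optimal mix: 1×#1 + 4×#3 → length 39, value 183.

183 score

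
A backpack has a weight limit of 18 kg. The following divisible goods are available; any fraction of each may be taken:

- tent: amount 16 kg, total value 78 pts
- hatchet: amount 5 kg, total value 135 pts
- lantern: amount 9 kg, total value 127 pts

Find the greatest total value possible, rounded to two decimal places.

Take in order of value per unit:
- hatchet (135/5 per unit): all 5 → value 135, running total 135.00
- lantern (127/9 per unit): all 9 → value 127, running total 262.00
- tent (78/16 per unit): 4 of 16 → value 4×78/16 = 19.5000, running total 281.50
Total 281.50.

281.50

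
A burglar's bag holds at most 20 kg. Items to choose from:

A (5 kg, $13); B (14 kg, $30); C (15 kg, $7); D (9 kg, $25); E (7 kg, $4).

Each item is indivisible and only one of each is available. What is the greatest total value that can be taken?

Check high-value combinations within 20 kg:
- A+B: weight 5+14=19, value 13+30=43
- A+D: weight 5+9=14, value 13+25=38
- B: weight 14, value 30
- D+E: weight 9+7=16, value 25+4=29
- D: weight 9, value 25
Best: $43.

$43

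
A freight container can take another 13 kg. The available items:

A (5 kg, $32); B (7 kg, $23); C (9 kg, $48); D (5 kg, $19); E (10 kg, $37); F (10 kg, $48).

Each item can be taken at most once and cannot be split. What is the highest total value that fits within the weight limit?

$55

Check high-value combinations within 13 kg:
- A+B: weight 5+7=12, value 32+23=55
- A+D: weight 5+5=10, value 32+19=51
- C: weight 9, value 48
Best: $55.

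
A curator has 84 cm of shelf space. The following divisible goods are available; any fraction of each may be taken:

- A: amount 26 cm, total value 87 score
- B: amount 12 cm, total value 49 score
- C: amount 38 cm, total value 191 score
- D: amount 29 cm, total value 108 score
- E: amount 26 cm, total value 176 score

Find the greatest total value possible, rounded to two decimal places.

Take in order of value per unit:
- E (176/26 per unit): all 26 → value 176, running total 176.00
- C (191/38 per unit): all 38 → value 191, running total 367.00
- B (49/12 per unit): all 12 → value 49, running total 416.00
- D (108/29 per unit): 8 of 29 → value 8×108/29 = 29.7931, running total 445.79
Total 445.79.

445.79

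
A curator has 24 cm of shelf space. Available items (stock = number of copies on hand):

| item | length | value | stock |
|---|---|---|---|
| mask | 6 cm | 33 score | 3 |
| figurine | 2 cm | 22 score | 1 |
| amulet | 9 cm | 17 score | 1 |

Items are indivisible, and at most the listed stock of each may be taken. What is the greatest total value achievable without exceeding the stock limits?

121 score

Top feasible selections:
- 3×mask + 1×figurine: length 20, value 121
- 2×mask + 1×figurine + 1×amulet: length 23, value 105
Best: 121 score.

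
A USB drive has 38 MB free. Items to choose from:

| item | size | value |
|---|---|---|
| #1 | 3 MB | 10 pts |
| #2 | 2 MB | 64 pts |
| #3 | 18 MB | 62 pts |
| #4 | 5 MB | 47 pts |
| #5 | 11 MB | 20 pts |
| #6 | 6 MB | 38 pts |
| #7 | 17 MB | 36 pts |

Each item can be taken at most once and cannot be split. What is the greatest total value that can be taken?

Check high-value combinations within 38 MB:
- #1+#2+#3+#4+#6: size 3+2+18+5+6=34, value 10+64+62+47+38=221
- #2+#3+#4+#6: size 2+18+5+6=31, value 64+62+47+38=211
- #1+#2+#4+#6+#7: size 3+2+5+6+17=33, value 10+64+47+38+36=195
- #2+#3+#4+#5: size 2+18+5+11=36, value 64+62+47+20=193
- #2+#4+#6+#7: size 2+5+6+17=30, value 64+47+38+36=185
Best: 221 pts.

221 pts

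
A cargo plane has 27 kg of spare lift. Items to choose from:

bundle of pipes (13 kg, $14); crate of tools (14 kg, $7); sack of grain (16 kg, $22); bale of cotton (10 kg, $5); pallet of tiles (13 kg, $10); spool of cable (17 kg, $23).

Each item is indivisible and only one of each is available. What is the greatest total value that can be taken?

$28

This is a 0/1 knapsack; check combinations near the capacity.
- bale of cotton+spool of cable: weight 10+17=27, value 5+23=28
- sack of grain+bale of cotton: weight 16+10=26, value 22+5=27
- bundle of pipes+pallet of tiles: weight 13+13=26, value 14+10=24
- spool of cable: weight 17, value 23
- sack of grain: weight 16, value 22
Best: $28.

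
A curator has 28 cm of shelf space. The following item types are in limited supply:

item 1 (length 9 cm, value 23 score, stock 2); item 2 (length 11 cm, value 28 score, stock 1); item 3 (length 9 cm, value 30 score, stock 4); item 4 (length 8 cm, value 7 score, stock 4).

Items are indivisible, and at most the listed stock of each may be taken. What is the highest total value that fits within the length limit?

Top feasible selections:
- 3×item 3: length 27, value 90
- 1×item 1 + 2×item 3: length 27, value 83
- 2×item 1 + 1×item 3: length 27, value 76
Best: 90 score.

90 score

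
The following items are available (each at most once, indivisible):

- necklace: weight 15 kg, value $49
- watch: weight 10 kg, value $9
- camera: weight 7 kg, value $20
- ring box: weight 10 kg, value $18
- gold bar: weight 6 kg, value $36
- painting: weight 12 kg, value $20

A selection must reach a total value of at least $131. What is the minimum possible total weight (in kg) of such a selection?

48

Subsets with value ≥ 131, sorted by total weight:
- necklace+watch+camera+ring box+gold bar: weight 48, value 132
- necklace+camera+ring box+gold bar+painting: weight 50, value 143
Minimum weight: 48 kg.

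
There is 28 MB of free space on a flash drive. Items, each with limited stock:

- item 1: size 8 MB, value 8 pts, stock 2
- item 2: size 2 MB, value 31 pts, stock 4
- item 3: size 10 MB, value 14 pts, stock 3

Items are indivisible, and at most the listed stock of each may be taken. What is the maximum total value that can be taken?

152 pts

Best selections within size 28 and stock limits:
- 4×item 2 + 2×item 3: size 28, value 152
- 1×item 1 + 4×item 2 + 1×item 3: size 26, value 146
- 2×item 1 + 4×item 2: size 24, value 140
Best: 152 pts.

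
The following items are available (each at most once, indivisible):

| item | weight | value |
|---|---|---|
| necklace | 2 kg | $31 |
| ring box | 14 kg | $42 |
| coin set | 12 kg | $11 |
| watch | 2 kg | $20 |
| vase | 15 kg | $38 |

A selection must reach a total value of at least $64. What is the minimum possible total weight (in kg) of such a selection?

16

Subsets with value ≥ 64, sorted by total weight:
- necklace+ring box: weight 16, value 73
- necklace+vase: weight 17, value 69
- necklace+ring box+watch: weight 18, value 93
Minimum weight: 16 kg.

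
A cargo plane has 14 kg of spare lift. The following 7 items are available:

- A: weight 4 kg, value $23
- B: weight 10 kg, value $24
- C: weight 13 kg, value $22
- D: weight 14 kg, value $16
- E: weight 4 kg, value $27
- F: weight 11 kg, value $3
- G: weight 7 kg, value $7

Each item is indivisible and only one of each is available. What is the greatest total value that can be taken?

$51

Check high-value combinations within 14 kg:
- B+E: weight 10+4=14, value 24+27=51
- A+E: weight 4+4=8, value 23+27=50
- A+B: weight 4+10=14, value 23+24=47
- E+G: weight 4+7=11, value 27+7=34
- A+G: weight 4+7=11, value 23+7=30
Best: $51.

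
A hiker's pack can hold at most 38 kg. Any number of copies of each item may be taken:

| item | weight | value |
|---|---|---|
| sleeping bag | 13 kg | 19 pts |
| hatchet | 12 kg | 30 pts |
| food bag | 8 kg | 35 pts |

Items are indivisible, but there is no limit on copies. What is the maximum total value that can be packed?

Best value-per-unit is food bag at 35/8, and filling with it alone uses weight 4×8=32. No mix of the others beats 4×35 = 140.

140 pts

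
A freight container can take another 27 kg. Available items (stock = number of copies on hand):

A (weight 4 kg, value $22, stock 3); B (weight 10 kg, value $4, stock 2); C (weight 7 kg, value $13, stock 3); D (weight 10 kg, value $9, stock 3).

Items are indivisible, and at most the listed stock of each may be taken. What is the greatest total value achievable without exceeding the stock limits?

$92

Best selections within weight 27 and stock limits:
- 3×A + 2×C: weight 26, value 92
- 3×A + 1×C: weight 19, value 79
- 3×A + 1×D: weight 22, value 75
- 2×A + 2×C: weight 22, value 70
Best: $92.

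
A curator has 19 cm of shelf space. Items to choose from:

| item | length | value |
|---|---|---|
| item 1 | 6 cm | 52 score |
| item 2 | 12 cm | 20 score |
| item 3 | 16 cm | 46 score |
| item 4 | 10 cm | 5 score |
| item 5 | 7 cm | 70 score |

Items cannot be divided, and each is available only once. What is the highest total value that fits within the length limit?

This is a 0/1 knapsack; check combinations near the capacity.
- item 1+item 5: length 6+7=13, value 52+70=122
- item 2+item 5: length 12+7=19, value 20+70=90
- item 4+item 5: length 10+7=17, value 5+70=75
- item 1+item 2: length 6+12=18, value 52+20=72
Best: 122 score.

122 score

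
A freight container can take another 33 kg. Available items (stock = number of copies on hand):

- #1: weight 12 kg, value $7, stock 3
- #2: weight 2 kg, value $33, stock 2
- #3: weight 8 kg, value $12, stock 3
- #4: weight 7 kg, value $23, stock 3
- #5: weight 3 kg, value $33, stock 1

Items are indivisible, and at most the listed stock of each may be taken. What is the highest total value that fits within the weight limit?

$168

Best selections within weight 33 and stock limits:
- 2×#2 + 3×#4 + 1×#5: weight 28, value 168
- 2×#2 + 1×#3 + 2×#4 + 1×#5: weight 29, value 157
- 1×#1 + 2×#2 + 2×#4 + 1×#5: weight 33, value 152
Best: $168.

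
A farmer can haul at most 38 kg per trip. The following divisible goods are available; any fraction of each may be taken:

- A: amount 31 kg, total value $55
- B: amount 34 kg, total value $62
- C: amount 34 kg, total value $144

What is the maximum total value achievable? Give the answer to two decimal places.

151.29

Take in order of value per unit:
- C (144/34 per unit): all 34 → value 144, running total 144.00
- B (62/34 per unit): 4 of 34 → value 4×62/34 = 7.2941, running total 151.29
Total 151.29.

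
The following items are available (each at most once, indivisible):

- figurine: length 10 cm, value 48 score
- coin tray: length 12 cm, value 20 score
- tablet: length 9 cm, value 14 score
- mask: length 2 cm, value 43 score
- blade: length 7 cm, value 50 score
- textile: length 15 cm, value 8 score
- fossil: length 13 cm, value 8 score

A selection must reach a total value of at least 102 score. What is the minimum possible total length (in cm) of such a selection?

Subsets with value ≥ 102, sorted by total length:
- tablet+mask+blade: length 18, value 107
- figurine+mask+blade: length 19, value 141
Minimum length: 18 cm.

18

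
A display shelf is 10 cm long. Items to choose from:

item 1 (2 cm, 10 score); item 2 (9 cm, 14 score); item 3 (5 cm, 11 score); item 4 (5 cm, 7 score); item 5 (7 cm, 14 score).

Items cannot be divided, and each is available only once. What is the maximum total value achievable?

Check high-value combinations within 10 cm:
- item 1+item 5: length 2+7=9, value 10+14=24
- item 1+item 3: length 2+5=7, value 10+11=21
- item 3+item 4: length 5+5=10, value 11+7=18
Best: 24 score.

24 score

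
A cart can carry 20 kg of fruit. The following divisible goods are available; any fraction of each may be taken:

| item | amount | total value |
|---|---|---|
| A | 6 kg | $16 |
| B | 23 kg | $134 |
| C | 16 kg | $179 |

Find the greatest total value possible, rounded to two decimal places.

202.30

Take in order of value per unit:
- C (179/16 per unit): all 16 → value 179, running total 179.00
- B (134/23 per unit): 4 of 23 → value 4×134/23 = 23.3043, running total 202.30
Total 202.30.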